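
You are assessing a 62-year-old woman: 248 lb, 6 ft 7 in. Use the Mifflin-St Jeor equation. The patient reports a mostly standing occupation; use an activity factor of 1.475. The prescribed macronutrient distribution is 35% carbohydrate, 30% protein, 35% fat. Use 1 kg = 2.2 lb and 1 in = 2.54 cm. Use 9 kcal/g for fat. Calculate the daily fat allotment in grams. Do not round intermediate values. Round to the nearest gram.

110 g/day

Convert to metric: weight = 248 ÷ 2.2 = 112.7273 kg; height = (6×12 + 7) × 2.54 = 79 × 2.54 = 200.66 cm.
Mifflin-St Jeor (female): BMR = 10(112.7273) + 6.25(200.66) − 5(62) − 161 = 1127.2727 + 1254.125 − 310 − 161 = 1910.3977 kcal/day.
TEE = 1910.3977 × 1.475 = 2817.8366 kcal/day.
Fat energy = 35% × 2817.8366 = 986.2428 kcal.
Fat = 986.2428 ÷ 9 kcal/g = 109.5825 g.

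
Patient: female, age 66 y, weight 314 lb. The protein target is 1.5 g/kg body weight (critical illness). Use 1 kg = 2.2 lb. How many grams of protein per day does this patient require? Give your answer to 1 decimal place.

Weight in kg = 314 ÷ 2.2 = 142.7273 kg.
Protein = 1.5 g/kg × 142.7273 kg = 214.0909 g/day.

214.1 g/day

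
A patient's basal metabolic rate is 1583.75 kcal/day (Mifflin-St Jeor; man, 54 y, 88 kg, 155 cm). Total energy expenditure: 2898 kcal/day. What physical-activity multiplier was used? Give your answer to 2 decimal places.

Activity factor = TEE ÷ BMR = 2898 ÷ 1583.75 = 1.83.

1.83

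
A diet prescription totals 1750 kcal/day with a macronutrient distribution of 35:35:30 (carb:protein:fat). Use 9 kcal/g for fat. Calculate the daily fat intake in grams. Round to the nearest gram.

58 g/day

Fat energy = 30% × 1750 = 525 kcal.
At 9 kcal/g: 525 ÷ 9 = 58.3333 g.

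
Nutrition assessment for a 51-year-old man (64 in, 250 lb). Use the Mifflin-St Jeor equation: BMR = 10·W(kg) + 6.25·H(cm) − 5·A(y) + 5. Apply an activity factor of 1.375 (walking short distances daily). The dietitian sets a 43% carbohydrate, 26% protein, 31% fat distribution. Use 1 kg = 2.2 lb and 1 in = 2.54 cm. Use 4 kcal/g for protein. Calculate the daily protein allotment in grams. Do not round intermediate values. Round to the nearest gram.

170 g/day

Convert to metric: weight = 250 ÷ 2.2 = 113.6364 kg; height = 64 × 2.54 = 162.56 cm.
Mifflin-St Jeor (male): BMR = 10(113.6364) + 6.25(162.56) − 5(51) + 5 = 1136.3636 + 1016 − 255 + 5 = 1902.3636 kcal/day.
TEE = 1902.3636 × 1.375 = 2615.75 kcal/day.
Protein energy = 26% × 2615.75 = 680.095 kcal.
Protein = 680.095 ÷ 4 kcal/g = 170.0238 g.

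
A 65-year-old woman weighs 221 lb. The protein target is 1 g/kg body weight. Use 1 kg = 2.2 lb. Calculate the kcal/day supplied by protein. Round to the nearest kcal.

402 kcal/day

Weight in kg = 221 ÷ 2.2 = 100.4545 kg.
Protein = 1 g/kg × 100.4545 kg = 100.4545 g/day.
Protein energy = 100.4545 g × 4 kcal/g = 401.8182 kcal/day.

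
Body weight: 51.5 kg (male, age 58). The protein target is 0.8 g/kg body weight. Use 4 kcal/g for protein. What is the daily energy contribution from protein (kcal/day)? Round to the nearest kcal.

165 kcal/day

Protein = 0.8 g/kg × 51.5 kg = 41.2 g/day.
Protein energy = 41.2 g × 4 kcal/g = 164.8 kcal/day.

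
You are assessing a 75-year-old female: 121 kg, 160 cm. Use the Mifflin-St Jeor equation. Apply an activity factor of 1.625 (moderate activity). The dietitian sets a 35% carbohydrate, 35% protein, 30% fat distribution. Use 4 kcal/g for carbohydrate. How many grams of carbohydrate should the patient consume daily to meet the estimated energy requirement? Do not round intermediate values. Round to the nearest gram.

238 g/day

Mifflin-St Jeor (female): BMR = 10(121) + 6.25(160) − 5(75) − 161 = 1210 + 1000 − 375 − 161 = 1674 kcal/day.
TEE = 1674 × 1.625 = 2720.25 kcal/day.
Carbohydrate energy = 35% × 2720.25 = 952.0875 kcal.
Carbohydrate = 952.0875 ÷ 4 kcal/g = 238.0219 g.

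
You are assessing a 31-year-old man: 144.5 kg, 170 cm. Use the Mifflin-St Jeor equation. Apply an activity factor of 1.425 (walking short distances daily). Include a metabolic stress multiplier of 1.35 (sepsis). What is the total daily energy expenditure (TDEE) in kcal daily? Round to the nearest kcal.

4535 kcal daily

Mifflin-St Jeor (male): BMR = 10(144.5) + 6.25(170) − 5(31) + 5 = 1445 + 1062.5 − 155 + 5 = 2357.5 kcal/day.
TEE = BMR × activity factor = 2357.5 × 1.425 = 3359.4375 kcal/day.
Apply stress factor: 3359.4375 × 1.35 = 4535.2406 kcal/day.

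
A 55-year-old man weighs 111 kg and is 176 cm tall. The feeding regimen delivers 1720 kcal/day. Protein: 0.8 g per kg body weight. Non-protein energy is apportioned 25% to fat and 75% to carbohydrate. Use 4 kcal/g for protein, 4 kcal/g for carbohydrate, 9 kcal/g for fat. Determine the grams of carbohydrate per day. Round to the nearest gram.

Protein = 0.8 × 111 = 88.8 g → 88.8 × 4 = 355.2 kcal.
Non-protein calories = 1720 − 355.2 = 1364.8 kcal.
Fat: 25% × 1364.8 = 341.2 kcal; carbohydrate: 1023.6 kcal.
Carbohydrate: 1023.6 kcal ÷ 4 kcal/g = 255.9 g.

256 g/day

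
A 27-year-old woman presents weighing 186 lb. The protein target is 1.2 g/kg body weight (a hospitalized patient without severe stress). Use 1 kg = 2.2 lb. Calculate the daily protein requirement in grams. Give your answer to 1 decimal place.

Weight in kg = 186 ÷ 2.2 = 84.5455 kg.
Protein = 1.2 g/kg × 84.5455 kg = 101.4545 g/day.

101.5 g/day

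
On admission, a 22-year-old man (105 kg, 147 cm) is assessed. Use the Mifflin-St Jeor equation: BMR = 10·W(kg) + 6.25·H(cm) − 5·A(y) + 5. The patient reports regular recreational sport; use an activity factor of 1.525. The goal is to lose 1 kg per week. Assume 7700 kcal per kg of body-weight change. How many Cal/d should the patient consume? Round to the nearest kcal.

Mifflin-St Jeor (male): BMR = 10(105) + 6.25(147) − 5(22) + 5 = 1050 + 918.75 − 110 + 5 = 1863.75 kcal/day.
TEE = 1863.75 × 1.525 = 2842.2188 kcal/day.
Required daily deficit = 1 × 7700 ÷ 7 = 1100 kcal/day.
Target intake = 2842.2188 − 1100 = 1742.2188 kcal/day.

1742 Cal/d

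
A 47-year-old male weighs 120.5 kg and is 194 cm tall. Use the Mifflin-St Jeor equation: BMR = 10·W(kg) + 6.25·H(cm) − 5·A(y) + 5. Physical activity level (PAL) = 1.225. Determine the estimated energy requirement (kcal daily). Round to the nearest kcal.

2680 kcal daily

Mifflin-St Jeor (male): BMR = 10(120.5) + 6.25(194) − 5(47) + 5 = 1205 + 1212.5 − 235 + 5 = 2187.5 kcal/day.
TEE = BMR × activity factor = 2187.5 × 1.225 = 2679.6875 kcal/day.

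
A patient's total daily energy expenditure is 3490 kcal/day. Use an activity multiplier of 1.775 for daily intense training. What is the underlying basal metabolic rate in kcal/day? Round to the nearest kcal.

1966 kcal/day

BMR = TEE ÷ activity factor = 3490 ÷ 1.775 = 1966.1972 kcal/day.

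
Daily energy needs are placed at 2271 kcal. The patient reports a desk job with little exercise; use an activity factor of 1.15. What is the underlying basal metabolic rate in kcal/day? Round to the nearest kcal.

1975 kcal/day

BMR = TEE ÷ activity factor = 2271 ÷ 1.15 = 1974.7826 kcal/day.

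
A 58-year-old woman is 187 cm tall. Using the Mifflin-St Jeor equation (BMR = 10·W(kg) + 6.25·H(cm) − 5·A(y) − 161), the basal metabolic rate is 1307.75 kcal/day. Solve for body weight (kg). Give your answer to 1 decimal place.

59.0 kg

1307.75 = 10·W + 6.25(187) − 5(58) − 161
10·W = 1307.75 − 717.75 = 590, so W = 59 kg.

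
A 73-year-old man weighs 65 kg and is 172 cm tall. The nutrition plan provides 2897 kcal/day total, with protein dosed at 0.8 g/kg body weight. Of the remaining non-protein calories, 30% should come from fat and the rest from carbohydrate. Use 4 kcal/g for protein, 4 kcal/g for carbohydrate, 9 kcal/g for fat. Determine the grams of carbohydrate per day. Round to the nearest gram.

471 g/day

Protein = 0.8 × 65 = 52 g → 52 × 4 = 208 kcal.
Non-protein calories = 2897 − 208 = 2689 kcal.
Fat: 30% × 2689 = 806.7 kcal; carbohydrate: 1882.3 kcal.
Carbohydrate: 1882.3 kcal ÷ 4 kcal/g = 470.575 g.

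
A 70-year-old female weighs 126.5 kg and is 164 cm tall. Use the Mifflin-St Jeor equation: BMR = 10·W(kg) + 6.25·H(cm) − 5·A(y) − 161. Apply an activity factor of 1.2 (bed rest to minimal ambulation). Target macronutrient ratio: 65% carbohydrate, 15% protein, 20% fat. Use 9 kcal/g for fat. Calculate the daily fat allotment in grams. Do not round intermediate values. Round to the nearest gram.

47 g/day

Mifflin-St Jeor (female): BMR = 10(126.5) + 6.25(164) − 5(70) − 161 = 1265 + 1025 − 350 − 161 = 1779 kcal/day.
TEE = 1779 × 1.2 = 2134.8 kcal/day.
Fat energy = 20% × 2134.8 = 426.96 kcal.
Fat = 426.96 ÷ 9 kcal/g = 47.44 g.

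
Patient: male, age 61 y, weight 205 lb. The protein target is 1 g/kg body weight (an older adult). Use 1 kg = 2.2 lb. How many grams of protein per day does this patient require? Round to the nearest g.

Weight in kg = 205 ÷ 2.2 = 93.1818 kg.
Protein = 1 g/kg × 93.1818 kg = 93.1818 g/day.

93 g/day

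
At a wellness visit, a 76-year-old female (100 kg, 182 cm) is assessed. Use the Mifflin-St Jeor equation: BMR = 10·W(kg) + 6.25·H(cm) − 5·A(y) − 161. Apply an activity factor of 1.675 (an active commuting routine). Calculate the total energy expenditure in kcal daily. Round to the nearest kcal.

Mifflin-St Jeor (female): BMR = 10(100) + 6.25(182) − 5(76) − 161 = 1000 + 1137.5 − 380 − 161 = 1596.5 kcal/day.
TEE = BMR × activity factor = 1596.5 × 1.675 = 2674.1375 kcal/day.

2674 kcal daily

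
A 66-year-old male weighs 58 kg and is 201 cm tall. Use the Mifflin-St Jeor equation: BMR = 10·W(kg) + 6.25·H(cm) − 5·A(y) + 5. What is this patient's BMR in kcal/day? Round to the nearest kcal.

Mifflin-St Jeor (male): BMR = 10(58) + 6.25(201) − 5(66) + 5 = 580 + 1256.25 − 330 + 5 = 1511.25 kcal/day.

1511 kcal/day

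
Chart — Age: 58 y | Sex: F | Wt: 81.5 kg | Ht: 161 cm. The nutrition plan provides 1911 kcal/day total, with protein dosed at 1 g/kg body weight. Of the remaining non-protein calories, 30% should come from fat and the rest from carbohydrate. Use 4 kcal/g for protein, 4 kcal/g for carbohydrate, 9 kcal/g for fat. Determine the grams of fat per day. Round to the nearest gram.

53 g/day

Protein = 1 × 81.5 = 81.5 g → 81.5 × 4 = 326 kcal.
Non-protein calories = 1911 − 326 = 1585 kcal.
Fat: 30% × 1585 = 475.5 kcal; carbohydrate: 1109.5 kcal.
Fat: 475.5 kcal ÷ 9 kcal/g = 52.8333 g.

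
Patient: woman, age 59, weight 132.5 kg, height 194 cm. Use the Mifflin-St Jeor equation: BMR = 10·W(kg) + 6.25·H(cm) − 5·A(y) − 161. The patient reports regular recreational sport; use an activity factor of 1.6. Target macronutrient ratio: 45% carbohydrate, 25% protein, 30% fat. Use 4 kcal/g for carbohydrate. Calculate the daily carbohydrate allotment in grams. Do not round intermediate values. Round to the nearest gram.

375 g/day

Mifflin-St Jeor (female): BMR = 10(132.5) + 6.25(194) − 5(59) − 161 = 1325 + 1212.5 − 295 − 161 = 2081.5 kcal/day.
TEE = 2081.5 × 1.6 = 3330.4 kcal/day.
Carbohydrate energy = 45% × 3330.4 = 1498.68 kcal.
Carbohydrate = 1498.68 ÷ 4 kcal/g = 374.67 g.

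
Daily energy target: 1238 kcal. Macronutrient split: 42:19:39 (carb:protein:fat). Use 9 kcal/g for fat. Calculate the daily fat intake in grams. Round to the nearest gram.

Fat energy = 39% × 1238 = 482.82 kcal.
At 9 kcal/g: 482.82 ÷ 9 = 53.6467 g.

54 g/day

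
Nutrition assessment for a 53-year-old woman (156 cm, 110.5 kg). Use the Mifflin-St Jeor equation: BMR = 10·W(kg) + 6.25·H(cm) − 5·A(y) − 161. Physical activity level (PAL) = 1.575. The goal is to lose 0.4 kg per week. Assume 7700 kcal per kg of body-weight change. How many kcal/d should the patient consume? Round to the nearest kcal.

2165 kcal/d

Mifflin-St Jeor (female): BMR = 10(110.5) + 6.25(156) − 5(53) − 161 = 1105 + 975 − 265 − 161 = 1654 kcal/day.
TEE = 1654 × 1.575 = 2605.05 kcal/day.
Required daily deficit = 0.4 × 7700 ÷ 7 = 440 kcal/day.
Target intake = 2605.05 − 440 = 2165.05 kcal/day.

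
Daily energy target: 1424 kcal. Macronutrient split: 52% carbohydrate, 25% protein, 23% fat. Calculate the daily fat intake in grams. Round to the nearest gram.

36 g/day

Fat energy = 23% × 1424 = 327.52 kcal.
At 9 kcal/g: 327.52 ÷ 9 = 36.3911 g.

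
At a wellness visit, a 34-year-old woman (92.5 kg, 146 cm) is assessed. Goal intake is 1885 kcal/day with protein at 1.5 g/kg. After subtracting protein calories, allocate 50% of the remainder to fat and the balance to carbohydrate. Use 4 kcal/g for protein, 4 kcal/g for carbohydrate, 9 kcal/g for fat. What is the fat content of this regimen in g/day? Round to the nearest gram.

74 g/day

Protein = 1.5 × 92.5 = 138.75 g → 138.75 × 4 = 555 kcal.
Non-protein calories = 1885 − 555 = 1330 kcal.
Fat: 50% × 1330 = 665 kcal; carbohydrate: 665 kcal.
Fat: 665 kcal ÷ 9 kcal/g = 73.8889 g.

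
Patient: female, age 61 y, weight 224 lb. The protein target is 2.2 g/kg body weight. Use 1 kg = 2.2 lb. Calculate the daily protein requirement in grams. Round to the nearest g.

Weight in kg = 224 ÷ 2.2 = 101.8182 kg.
Protein = 2.2 g/kg × 101.8182 kg = 224 g/day.

224 g/day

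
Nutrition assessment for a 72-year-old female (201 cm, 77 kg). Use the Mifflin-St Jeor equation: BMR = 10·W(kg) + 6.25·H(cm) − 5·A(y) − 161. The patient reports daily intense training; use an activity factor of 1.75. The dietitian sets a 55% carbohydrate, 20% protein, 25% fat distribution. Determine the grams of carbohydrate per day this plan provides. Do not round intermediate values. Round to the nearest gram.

Mifflin-St Jeor (female): BMR = 10(77) + 6.25(201) − 5(72) − 161 = 770 + 1256.25 − 360 − 161 = 1505.25 kcal/day.
TEE = 1505.25 × 1.75 = 2634.1875 kcal/day.
Carbohydrate energy = 55% × 2634.1875 = 1448.8031 kcal.
Carbohydrate = 1448.8031 ÷ 4 kcal/g = 362.2008 g.

362 g/day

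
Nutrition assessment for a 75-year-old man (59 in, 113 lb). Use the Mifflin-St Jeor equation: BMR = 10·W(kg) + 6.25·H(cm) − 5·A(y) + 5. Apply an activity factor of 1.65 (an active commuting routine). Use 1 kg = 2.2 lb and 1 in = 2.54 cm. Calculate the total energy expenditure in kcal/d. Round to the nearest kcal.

1782 kcal/d

Convert to metric: weight = 113 ÷ 2.2 = 51.3636 kg; height = 59 × 2.54 = 149.86 cm.
Mifflin-St Jeor (male): BMR = 10(51.3636) + 6.25(149.86) − 5(75) + 5 = 513.6364 + 936.625 − 375 + 5 = 1080.2614 kcal/day.
TEE = BMR × activity factor = 1080.2614 × 1.65 = 1782.4313 kcal/day.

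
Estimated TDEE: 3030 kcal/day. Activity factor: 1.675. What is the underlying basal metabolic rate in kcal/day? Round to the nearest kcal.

BMR = TEE ÷ activity factor = 3030 ÷ 1.675 = 1808.9552 kcal/day.

1809 kcal/day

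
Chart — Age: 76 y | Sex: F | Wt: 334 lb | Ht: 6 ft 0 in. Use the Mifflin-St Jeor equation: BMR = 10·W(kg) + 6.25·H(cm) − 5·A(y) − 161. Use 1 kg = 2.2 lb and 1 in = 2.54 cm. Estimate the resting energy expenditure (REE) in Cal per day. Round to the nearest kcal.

2120 Cal per day

Convert to metric: weight = 334 ÷ 2.2 = 151.8182 kg; height = (6×12 + 0) × 2.54 = 72 × 2.54 = 182.88 cm.
Mifflin-St Jeor (female): BMR = 10(151.8182) + 6.25(182.88) − 5(76) − 161 = 1518.1818 + 1143 − 380 − 161 = 2120.1818 kcal/day.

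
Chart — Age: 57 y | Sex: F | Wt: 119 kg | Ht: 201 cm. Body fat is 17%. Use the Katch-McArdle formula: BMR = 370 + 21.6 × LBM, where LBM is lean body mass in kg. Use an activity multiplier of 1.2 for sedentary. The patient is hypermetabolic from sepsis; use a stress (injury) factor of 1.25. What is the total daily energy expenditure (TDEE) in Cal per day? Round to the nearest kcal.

LBM = 119 × (1 − 0.17) = 98.77 kg. Katch-McArdle: BMR = 370 + 21.6 × 98.77 = 2503.432 kcal/day.
TEE = BMR × activity factor = 2503.432 × 1.2 = 3004.1184 kcal/day.
Apply stress factor: 3004.1184 × 1.25 = 3755.148 kcal/day.

3755 Cal per day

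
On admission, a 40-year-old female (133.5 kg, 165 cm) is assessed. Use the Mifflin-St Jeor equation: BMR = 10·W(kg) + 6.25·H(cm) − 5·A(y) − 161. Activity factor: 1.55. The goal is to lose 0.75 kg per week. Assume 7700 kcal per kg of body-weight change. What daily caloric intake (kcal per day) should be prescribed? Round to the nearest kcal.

2283 kcal per day

Mifflin-St Jeor (female): BMR = 10(133.5) + 6.25(165) − 5(40) − 161 = 1335 + 1031.25 − 200 − 161 = 2005.25 kcal/day.
TEE = 2005.25 × 1.55 = 3108.1375 kcal/day.
Required daily deficit = 0.75 × 7700 ÷ 7 = 825 kcal/day.
Target intake = 3108.1375 − 825 = 2283.1375 kcal/day.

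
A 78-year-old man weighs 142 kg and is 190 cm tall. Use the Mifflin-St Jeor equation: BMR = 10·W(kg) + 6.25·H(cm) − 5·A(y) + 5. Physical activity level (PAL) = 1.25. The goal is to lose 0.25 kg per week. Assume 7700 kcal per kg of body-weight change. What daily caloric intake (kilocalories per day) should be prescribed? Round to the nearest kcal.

2503 kilocalories per day

Mifflin-St Jeor (male): BMR = 10(142) + 6.25(190) − 5(78) + 5 = 1420 + 1187.5 − 390 + 5 = 2222.5 kcal/day.
TEE = 2222.5 × 1.25 = 2778.125 kcal/day.
Required daily deficit = 0.25 × 7700 ÷ 7 = 275 kcal/day.
Target intake = 2778.125 − 275 = 2503.125 kcal/day.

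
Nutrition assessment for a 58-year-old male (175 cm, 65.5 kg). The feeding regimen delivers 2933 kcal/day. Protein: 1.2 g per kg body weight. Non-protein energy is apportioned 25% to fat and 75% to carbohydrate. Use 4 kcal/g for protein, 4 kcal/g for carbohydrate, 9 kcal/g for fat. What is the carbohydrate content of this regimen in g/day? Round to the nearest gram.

Protein = 1.2 × 65.5 = 78.6 g → 78.6 × 4 = 314.4 kcal.
Non-protein calories = 2933 − 314.4 = 2618.6 kcal.
Fat: 25% × 2618.6 = 654.65 kcal; carbohydrate: 1963.95 kcal.
Carbohydrate: 1963.95 kcal ÷ 4 kcal/g = 490.9875 g.

491 g/day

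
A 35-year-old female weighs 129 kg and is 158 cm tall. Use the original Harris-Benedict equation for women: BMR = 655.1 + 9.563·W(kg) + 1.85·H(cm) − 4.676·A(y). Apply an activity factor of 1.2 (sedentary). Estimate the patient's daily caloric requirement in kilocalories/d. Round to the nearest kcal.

Harris-Benedict: BMR = 655.1 + 9.563(129) + 1.85(158) − 4.676(35) = 2017.367 kcal/day.
TEE = BMR × activity factor = 2017.367 × 1.2 = 2420.8404 kcal/day.

2421 kilocalories/d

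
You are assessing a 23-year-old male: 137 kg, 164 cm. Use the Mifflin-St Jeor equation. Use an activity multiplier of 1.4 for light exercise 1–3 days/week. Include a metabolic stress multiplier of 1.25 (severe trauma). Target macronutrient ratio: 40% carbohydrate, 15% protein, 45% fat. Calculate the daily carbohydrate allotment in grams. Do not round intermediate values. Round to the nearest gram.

Mifflin-St Jeor (male): BMR = 10(137) + 6.25(164) − 5(23) + 5 = 1370 + 1025 − 115 + 5 = 2285 kcal/day.
TEE = 2285 × 1.4 = 3199 kcal/day.
With stress factor 1.25: 3199 × 1.25 = 3998.75 kcal/day.
Carbohydrate energy = 40% × 3998.75 = 1599.5 kcal.
Carbohydrate = 1599.5 ÷ 4 kcal/g = 399.875 g.

400 g/day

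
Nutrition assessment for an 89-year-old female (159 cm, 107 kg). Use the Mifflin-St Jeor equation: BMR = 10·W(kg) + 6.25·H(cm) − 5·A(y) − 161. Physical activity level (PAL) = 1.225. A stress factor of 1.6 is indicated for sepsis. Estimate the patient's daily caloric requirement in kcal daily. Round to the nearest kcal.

Mifflin-St Jeor (female): BMR = 10(107) + 6.25(159) − 5(89) − 161 = 1070 + 993.75 − 445 − 161 = 1457.75 kcal/day.
TEE = BMR × activity factor = 1457.75 × 1.225 = 1785.7438 kcal/day.
Apply stress factor: 1785.7438 × 1.6 = 2857.19 kcal/day.

2857 kcal daily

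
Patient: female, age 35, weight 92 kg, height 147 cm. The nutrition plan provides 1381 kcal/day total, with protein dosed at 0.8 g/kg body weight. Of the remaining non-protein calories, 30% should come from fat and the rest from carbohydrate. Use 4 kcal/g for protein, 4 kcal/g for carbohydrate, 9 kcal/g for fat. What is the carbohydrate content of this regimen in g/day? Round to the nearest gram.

Protein = 0.8 × 92 = 73.6 g → 73.6 × 4 = 294.4 kcal.
Non-protein calories = 1381 − 294.4 = 1086.6 kcal.
Fat: 30% × 1086.6 = 325.98 kcal; carbohydrate: 760.62 kcal.
Carbohydrate: 760.62 kcal ÷ 4 kcal/g = 190.155 g.

190 g/day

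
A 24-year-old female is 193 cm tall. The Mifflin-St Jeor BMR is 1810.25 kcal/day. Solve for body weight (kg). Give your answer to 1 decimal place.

1810.25 = 10·W + 6.25(193) − 5(24) − 161
10·W = 1810.25 − 925.25 = 885, so W = 88.5 kg.

88.5 kg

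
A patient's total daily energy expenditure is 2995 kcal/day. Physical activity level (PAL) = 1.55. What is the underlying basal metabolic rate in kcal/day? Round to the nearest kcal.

BMR = TEE ÷ activity factor = 2995 ÷ 1.55 = 1932.2581 kcal/day.

1932 kcal/day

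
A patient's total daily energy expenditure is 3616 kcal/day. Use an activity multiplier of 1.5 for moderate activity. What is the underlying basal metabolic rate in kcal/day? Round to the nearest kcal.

2411 kcal/day

BMR = TEE ÷ activity factor = 3616 ÷ 1.5 = 2410.6667 kcal/day.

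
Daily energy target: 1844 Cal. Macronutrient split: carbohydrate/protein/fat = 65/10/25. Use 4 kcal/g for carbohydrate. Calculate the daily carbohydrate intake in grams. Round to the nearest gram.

Carbohydrate energy = 65% × 1844 = 1198.6 kcal.
At 4 kcal/g: 1198.6 ÷ 4 = 299.65 g.

300 g/day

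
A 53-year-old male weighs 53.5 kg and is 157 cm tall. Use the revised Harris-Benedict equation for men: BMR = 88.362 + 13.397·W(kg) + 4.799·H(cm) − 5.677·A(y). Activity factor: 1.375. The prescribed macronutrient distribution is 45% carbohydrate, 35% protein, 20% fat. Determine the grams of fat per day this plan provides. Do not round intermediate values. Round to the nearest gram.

Harris-Benedict: BMR = 88.362 + 13.397(53.5) + 4.799(157) − 5.677(53) = 1257.6635 kcal/day.
TEE = 1257.6635 × 1.375 = 1729.2873 kcal/day.
Fat energy = 20% × 1729.2873 = 345.8575 kcal.
Fat = 345.8575 ÷ 9 kcal/g = 38.4286 g.

38 g/day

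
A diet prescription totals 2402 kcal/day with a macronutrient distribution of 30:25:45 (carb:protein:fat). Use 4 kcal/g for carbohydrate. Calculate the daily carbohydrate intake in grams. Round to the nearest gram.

180 g/day

Carbohydrate energy = 30% × 2402 = 720.6 kcal.
At 4 kcal/g: 720.6 ÷ 4 = 180.15 g.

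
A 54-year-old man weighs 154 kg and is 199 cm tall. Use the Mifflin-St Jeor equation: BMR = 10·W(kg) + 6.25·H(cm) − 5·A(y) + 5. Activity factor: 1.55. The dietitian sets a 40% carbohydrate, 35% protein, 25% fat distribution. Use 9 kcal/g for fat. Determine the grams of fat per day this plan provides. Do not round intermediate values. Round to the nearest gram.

Mifflin-St Jeor (male): BMR = 10(154) + 6.25(199) − 5(54) + 5 = 1540 + 1243.75 − 270 + 5 = 2518.75 kcal/day.
TEE = 2518.75 × 1.55 = 3904.0625 kcal/day.
Fat energy = 25% × 3904.0625 = 976.0156 kcal.
Fat = 976.0156 ÷ 9 kcal/g = 108.4462 g.

108 g/day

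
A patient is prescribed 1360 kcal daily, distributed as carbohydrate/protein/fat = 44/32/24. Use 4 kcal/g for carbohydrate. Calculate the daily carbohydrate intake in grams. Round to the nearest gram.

150 g/day

Carbohydrate energy = 44% × 1360 = 598.4 kcal.
At 4 kcal/g: 598.4 ÷ 4 = 149.6 g.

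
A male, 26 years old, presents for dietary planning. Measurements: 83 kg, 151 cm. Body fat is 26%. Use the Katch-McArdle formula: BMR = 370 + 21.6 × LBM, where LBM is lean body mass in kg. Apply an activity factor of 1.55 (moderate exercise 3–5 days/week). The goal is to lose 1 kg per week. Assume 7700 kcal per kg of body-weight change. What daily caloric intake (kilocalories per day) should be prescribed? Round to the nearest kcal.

1530 kilocalories per day

LBM = 83 × (1 − 0.26) = 61.42 kg. Katch-McArdle: BMR = 370 + 21.6 × 61.42 = 1696.672 kcal/day.
TEE = 1696.672 × 1.55 = 2629.8416 kcal/day.
Required daily deficit = 1 × 7700 ÷ 7 = 1100 kcal/day.
Target intake = 2629.8416 − 1100 = 1529.8416 kcal/day.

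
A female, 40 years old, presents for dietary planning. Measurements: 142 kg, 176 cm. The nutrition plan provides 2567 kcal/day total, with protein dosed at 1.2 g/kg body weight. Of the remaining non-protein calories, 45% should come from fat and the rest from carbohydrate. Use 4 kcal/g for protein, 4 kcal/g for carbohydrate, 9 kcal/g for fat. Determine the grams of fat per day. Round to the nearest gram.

94 g/day

Protein = 1.2 × 142 = 170.4 g → 170.4 × 4 = 681.6 kcal.
Non-protein calories = 2567 − 681.6 = 1885.4 kcal.
Fat: 45% × 1885.4 = 848.43 kcal; carbohydrate: 1036.97 kcal.
Fat: 848.43 kcal ÷ 9 kcal/g = 94.27 g.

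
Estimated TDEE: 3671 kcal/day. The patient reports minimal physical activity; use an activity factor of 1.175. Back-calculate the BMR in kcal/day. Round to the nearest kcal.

3124 kcal/day

BMR = TEE ÷ activity factor = 3671 ÷ 1.175 = 3124.2553 kcal/day.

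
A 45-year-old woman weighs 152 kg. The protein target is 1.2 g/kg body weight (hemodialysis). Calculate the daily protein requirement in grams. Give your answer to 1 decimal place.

Protein = 1.2 g/kg × 152 kg = 182.4 g/day.

182.4 g/day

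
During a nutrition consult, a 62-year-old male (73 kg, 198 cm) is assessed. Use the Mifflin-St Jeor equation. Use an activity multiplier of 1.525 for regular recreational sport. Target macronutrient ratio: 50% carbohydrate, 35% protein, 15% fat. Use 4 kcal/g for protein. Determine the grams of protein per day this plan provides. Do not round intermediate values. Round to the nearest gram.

222 g/day

Mifflin-St Jeor (male): BMR = 10(73) + 6.25(198) − 5(62) + 5 = 730 + 1237.5 − 310 + 5 = 1662.5 kcal/day.
TEE = 1662.5 × 1.525 = 2535.3125 kcal/day.
Protein energy = 35% × 2535.3125 = 887.3594 kcal.
Protein = 887.3594 ÷ 4 kcal/g = 221.8398 g.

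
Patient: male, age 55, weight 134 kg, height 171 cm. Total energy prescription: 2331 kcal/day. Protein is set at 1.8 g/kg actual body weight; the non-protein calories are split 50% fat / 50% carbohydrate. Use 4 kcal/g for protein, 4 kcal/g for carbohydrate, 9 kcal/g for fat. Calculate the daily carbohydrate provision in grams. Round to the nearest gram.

171 g/day

Protein = 1.8 × 134 = 241.2 g → 241.2 × 4 = 964.8 kcal.
Non-protein calories = 2331 − 964.8 = 1366.2 kcal.
Fat: 50% × 1366.2 = 683.1 kcal; carbohydrate: 683.1 kcal.
Carbohydrate: 683.1 kcal ÷ 4 kcal/g = 170.775 g.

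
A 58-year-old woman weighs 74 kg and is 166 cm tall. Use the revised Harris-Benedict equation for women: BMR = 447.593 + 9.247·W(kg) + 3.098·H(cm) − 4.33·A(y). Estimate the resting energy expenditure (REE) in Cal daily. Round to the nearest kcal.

1395 Cal daily

Harris-Benedict: BMR = 447.593 + 9.247(74) + 3.098(166) − 4.33(58) = 1394.999 kcal/day.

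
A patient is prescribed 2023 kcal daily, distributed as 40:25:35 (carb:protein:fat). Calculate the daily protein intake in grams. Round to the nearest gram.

126 g/day

Protein energy = 25% × 2023 = 505.75 kcal.
At 4 kcal/g: 505.75 ÷ 4 = 126.4375 g.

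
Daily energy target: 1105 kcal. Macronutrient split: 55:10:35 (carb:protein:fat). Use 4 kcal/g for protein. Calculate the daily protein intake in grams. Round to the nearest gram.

Protein energy = 10% × 1105 = 110.5 kcal.
At 4 kcal/g: 110.5 ÷ 4 = 27.625 g.

28 g/day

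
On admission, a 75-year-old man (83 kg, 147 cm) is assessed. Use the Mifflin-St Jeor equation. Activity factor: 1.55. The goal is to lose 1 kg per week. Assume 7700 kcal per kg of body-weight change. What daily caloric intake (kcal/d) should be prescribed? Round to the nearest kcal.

1037 kcal/d

Mifflin-St Jeor (male): BMR = 10(83) + 6.25(147) − 5(75) + 5 = 830 + 918.75 − 375 + 5 = 1378.75 kcal/day.
TEE = 1378.75 × 1.55 = 2137.0625 kcal/day.
Required daily deficit = 1 × 7700 ÷ 7 = 1100 kcal/day.
Target intake = 2137.0625 − 1100 = 1037.0625 kcal/day.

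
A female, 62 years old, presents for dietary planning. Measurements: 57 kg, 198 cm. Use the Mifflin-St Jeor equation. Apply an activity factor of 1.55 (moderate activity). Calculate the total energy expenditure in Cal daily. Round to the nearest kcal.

2072 Cal daily

Mifflin-St Jeor (female): BMR = 10(57) + 6.25(198) − 5(62) − 161 = 570 + 1237.5 − 310 − 161 = 1336.5 kcal/day.
TEE = BMR × activity factor = 1336.5 × 1.55 = 2071.575 kcal/day.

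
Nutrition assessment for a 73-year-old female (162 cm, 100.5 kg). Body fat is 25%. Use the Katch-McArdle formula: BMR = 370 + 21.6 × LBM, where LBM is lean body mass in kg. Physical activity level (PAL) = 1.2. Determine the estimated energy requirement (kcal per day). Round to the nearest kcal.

2398 kcal per day

LBM = 100.5 × (1 − 0.25) = 75.375 kg. Katch-McArdle: BMR = 370 + 21.6 × 75.375 = 1998.1 kcal/day.
TEE = BMR × activity factor = 1998.1 × 1.2 = 2397.72 kcal/day.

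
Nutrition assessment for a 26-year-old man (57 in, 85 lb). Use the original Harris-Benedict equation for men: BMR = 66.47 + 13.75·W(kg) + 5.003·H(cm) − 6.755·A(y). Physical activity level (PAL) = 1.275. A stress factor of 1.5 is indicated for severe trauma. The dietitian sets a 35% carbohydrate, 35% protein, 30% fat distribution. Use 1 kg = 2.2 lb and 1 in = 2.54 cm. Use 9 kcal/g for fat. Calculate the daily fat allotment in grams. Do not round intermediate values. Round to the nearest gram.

Convert to metric: weight = 85 ÷ 2.2 = 38.6364 kg; height = 57 × 2.54 = 144.78 cm.
Harris-Benedict: BMR = 66.47 + 13.75(38.6364) + 5.003(144.78) − 6.755(26) = 1146.4243 kcal/day.
TEE = 1146.4243 × 1.275 = 1461.691 kcal/day.
With stress factor 1.5: 1461.691 × 1.5 = 2192.5366 kcal/day.
Fat energy = 30% × 2192.5366 = 657.761 kcal.
Fat = 657.761 ÷ 9 kcal/g = 73.0846 g.

73 g/day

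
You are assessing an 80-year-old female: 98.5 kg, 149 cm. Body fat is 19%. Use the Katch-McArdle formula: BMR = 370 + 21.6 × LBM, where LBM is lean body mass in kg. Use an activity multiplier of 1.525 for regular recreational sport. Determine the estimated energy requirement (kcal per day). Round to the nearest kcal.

LBM = 98.5 × (1 − 0.19) = 79.785 kg. Katch-McArdle: BMR = 370 + 21.6 × 79.785 = 2093.356 kcal/day.
TEE = BMR × activity factor = 2093.356 × 1.525 = 3192.3679 kcal/day.

3192 kcal per day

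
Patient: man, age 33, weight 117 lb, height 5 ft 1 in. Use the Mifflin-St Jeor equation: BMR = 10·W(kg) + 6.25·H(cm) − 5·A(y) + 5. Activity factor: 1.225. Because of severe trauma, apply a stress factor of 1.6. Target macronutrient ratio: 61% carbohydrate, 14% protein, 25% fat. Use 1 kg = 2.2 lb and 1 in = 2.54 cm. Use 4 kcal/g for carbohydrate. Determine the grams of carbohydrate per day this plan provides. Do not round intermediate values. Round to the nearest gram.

Convert to metric: weight = 117 ÷ 2.2 = 53.1818 kg; height = (5×12 + 1) × 2.54 = 61 × 2.54 = 154.94 cm.
Mifflin-St Jeor (male): BMR = 10(53.1818) + 6.25(154.94) − 5(33) + 5 = 531.8182 + 968.375 − 165 + 5 = 1340.1932 kcal/day.
TEE = 1340.1932 × 1.225 = 1641.7366 kcal/day.
With stress factor 1.6: 1641.7366 × 1.6 = 2626.7786 kcal/day.
Carbohydrate energy = 61% × 2626.7786 = 1602.335 kcal.
Carbohydrate = 1602.335 ÷ 4 kcal/g = 400.5837 g.

401 g/day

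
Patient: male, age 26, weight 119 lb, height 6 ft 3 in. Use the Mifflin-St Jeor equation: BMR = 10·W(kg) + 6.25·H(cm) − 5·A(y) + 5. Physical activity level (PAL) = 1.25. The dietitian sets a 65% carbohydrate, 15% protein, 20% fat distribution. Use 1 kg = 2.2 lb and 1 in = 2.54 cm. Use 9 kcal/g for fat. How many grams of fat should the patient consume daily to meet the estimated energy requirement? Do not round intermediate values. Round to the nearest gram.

Convert to metric: weight = 119 ÷ 2.2 = 54.0909 kg; height = (6×12 + 3) × 2.54 = 75 × 2.54 = 190.5 cm.
Mifflin-St Jeor (male): BMR = 10(54.0909) + 6.25(190.5) − 5(26) + 5 = 540.9091 + 1190.625 − 130 + 5 = 1606.5341 kcal/day.
TEE = 1606.5341 × 1.25 = 2008.1676 kcal/day.
Fat energy = 20% × 2008.1676 = 401.6335 kcal.
Fat = 401.6335 ÷ 9 kcal/g = 44.6259 g.

45 g/day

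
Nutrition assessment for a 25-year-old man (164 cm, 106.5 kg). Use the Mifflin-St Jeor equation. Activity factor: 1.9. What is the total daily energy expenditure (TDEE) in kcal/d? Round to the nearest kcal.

3743 kcal/d

Mifflin-St Jeor (male): BMR = 10(106.5) + 6.25(164) − 5(25) + 5 = 1065 + 1025 − 125 + 5 = 1970 kcal/day.
TEE = BMR × activity factor = 1970 × 1.9 = 3743 kcal/day.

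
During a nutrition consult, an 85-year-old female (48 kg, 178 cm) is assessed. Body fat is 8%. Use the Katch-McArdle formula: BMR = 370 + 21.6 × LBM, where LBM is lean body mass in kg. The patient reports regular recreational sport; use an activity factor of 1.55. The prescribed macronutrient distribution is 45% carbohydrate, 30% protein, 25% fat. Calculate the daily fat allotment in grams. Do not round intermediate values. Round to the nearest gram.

57 g/day

LBM = 48 × (1 − 0.08) = 44.16 kg. Katch-McArdle: BMR = 370 + 21.6 × 44.16 = 1323.856 kcal/day.
TEE = 1323.856 × 1.55 = 2051.9768 kcal/day.
Fat energy = 25% × 2051.9768 = 512.9942 kcal.
Fat = 512.9942 ÷ 9 kcal/g = 56.9994 g.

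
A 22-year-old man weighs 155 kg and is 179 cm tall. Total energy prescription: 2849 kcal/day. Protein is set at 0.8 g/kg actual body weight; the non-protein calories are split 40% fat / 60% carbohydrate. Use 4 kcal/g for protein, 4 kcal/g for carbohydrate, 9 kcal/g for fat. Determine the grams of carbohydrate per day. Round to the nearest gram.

353 g/day

Protein = 0.8 × 155 = 124 g → 124 × 4 = 496 kcal.
Non-protein calories = 2849 − 496 = 2353 kcal.
Fat: 40% × 2353 = 941.2 kcal; carbohydrate: 1411.8 kcal.
Carbohydrate: 1411.8 kcal ÷ 4 kcal/g = 352.95 g.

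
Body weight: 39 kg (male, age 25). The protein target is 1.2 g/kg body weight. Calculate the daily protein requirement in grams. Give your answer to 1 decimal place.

46.8 g/day

Protein = 1.2 g/kg × 39 kg = 46.8 g/day.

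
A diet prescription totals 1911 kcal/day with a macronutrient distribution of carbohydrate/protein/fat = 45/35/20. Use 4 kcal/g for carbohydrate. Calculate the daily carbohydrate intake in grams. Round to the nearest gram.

Carbohydrate energy = 45% × 1911 = 859.95 kcal.
At 4 kcal/g: 859.95 ÷ 4 = 214.9875 g.

215 g/day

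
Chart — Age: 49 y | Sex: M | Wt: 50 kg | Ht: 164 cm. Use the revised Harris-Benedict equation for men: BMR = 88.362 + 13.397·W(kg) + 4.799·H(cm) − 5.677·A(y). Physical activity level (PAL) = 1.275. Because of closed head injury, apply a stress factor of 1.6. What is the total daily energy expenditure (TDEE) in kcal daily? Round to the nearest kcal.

2585 kcal daily

Harris-Benedict: BMR = 88.362 + 13.397(50) + 4.799(164) − 5.677(49) = 1267.075 kcal/day.
TEE = BMR × activity factor = 1267.075 × 1.275 = 1615.5206 kcal/day.
Apply stress factor: 1615.5206 × 1.6 = 2584.833 kcal/day.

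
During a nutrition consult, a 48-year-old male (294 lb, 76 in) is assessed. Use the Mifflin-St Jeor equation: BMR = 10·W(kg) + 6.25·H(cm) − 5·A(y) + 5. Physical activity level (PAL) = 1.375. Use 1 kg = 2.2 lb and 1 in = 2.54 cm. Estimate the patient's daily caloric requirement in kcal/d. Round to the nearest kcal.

3173 kcal/d

Convert to metric: weight = 294 ÷ 2.2 = 133.6364 kg; height = 76 × 2.54 = 193.04 cm.
Mifflin-St Jeor (male): BMR = 10(133.6364) + 6.25(193.04) − 5(48) + 5 = 1336.3636 + 1206.5 − 240 + 5 = 2307.8636 kcal/day.
TEE = BMR × activity factor = 2307.8636 × 1.375 = 3173.3125 kcal/day.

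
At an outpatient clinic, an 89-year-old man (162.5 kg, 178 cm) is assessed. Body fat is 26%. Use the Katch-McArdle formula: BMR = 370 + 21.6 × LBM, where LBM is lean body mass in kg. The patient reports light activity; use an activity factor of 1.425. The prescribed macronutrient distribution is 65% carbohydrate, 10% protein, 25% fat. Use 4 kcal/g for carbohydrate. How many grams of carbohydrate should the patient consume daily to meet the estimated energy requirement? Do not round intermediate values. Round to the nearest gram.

687 g/day

LBM = 162.5 × (1 − 0.26) = 120.25 kg. Katch-McArdle: BMR = 370 + 21.6 × 120.25 = 2967.4 kcal/day.
TEE = 2967.4 × 1.425 = 4228.545 kcal/day.
Carbohydrate energy = 65% × 4228.545 = 2748.5543 kcal.
Carbohydrate = 2748.5543 ÷ 4 kcal/g = 687.1386 g.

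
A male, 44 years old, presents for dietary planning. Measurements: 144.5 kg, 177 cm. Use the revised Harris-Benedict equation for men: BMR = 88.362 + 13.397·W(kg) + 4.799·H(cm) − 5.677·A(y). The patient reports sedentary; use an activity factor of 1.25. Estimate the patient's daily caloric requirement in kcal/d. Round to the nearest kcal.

Harris-Benedict: BMR = 88.362 + 13.397(144.5) + 4.799(177) − 5.677(44) = 2623.8635 kcal/day.
TEE = BMR × activity factor = 2623.8635 × 1.25 = 3279.8294 kcal/day.

3280 kcal/d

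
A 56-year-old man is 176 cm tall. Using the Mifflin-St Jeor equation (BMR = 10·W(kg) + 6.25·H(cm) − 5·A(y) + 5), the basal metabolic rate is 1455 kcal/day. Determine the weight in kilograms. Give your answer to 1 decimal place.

63.0 kg

1455 = 10·W + 6.25(176) − 5(56) + 5
10·W = 1455 − 825 = 630, so W = 63 kg.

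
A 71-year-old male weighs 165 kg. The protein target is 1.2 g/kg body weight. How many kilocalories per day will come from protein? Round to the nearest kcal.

Protein = 1.2 g/kg × 165 kg = 198 g/day.
Protein energy = 198 g × 4 kcal/g = 792 kcal/day.

792 kcal/day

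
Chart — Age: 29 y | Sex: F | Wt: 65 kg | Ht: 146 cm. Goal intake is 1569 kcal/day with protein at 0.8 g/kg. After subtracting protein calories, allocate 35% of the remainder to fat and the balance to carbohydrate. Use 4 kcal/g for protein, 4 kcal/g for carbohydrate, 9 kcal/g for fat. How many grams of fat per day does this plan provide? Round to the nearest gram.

53 g/day

Protein = 0.8 × 65 = 52 g → 52 × 4 = 208 kcal.
Non-protein calories = 1569 − 208 = 1361 kcal.
Fat: 35% × 1361 = 476.35 kcal; carbohydrate: 884.65 kcal.
Fat: 476.35 kcal ÷ 9 kcal/g = 52.9278 g.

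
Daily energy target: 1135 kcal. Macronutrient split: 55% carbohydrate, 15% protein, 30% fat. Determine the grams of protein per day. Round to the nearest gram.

Protein energy = 15% × 1135 = 170.25 kcal.
At 4 kcal/g: 170.25 ÷ 4 = 42.5625 g.

43 g/day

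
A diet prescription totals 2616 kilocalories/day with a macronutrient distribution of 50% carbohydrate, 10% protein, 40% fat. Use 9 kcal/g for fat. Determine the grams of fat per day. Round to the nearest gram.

Fat energy = 40% × 2616 = 1046.4 kcal.
At 9 kcal/g: 1046.4 ÷ 9 = 116.2667 g.

116 g/day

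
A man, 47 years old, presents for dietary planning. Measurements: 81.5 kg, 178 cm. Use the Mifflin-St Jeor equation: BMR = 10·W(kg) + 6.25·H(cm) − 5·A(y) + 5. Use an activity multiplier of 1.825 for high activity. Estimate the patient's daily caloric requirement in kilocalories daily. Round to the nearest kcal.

Mifflin-St Jeor (male): BMR = 10(81.5) + 6.25(178) − 5(47) + 5 = 815 + 1112.5 − 235 + 5 = 1697.5 kcal/day.
TEE = BMR × activity factor = 1697.5 × 1.825 = 3097.9375 kcal/day.

3098 kilocalories daily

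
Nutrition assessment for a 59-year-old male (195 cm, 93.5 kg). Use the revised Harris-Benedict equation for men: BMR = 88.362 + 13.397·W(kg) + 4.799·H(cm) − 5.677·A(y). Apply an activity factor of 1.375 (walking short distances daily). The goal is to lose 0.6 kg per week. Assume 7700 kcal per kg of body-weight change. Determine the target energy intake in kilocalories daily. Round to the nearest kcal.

2010 kilocalories daily

Harris-Benedict: BMR = 88.362 + 13.397(93.5) + 4.799(195) − 5.677(59) = 1941.8435 kcal/day.
TEE = 1941.8435 × 1.375 = 2670.0348 kcal/day.
Required daily deficit = 0.6 × 7700 ÷ 7 = 660 kcal/day.
Target intake = 2670.0348 − 660 = 2010.0348 kcal/day.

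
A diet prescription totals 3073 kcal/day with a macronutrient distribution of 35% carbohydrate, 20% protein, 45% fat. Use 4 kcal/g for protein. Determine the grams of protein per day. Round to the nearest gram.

154 g/day

Protein energy = 20% × 3073 = 614.6 kcal.
At 4 kcal/g: 614.6 ÷ 4 = 153.65 g.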